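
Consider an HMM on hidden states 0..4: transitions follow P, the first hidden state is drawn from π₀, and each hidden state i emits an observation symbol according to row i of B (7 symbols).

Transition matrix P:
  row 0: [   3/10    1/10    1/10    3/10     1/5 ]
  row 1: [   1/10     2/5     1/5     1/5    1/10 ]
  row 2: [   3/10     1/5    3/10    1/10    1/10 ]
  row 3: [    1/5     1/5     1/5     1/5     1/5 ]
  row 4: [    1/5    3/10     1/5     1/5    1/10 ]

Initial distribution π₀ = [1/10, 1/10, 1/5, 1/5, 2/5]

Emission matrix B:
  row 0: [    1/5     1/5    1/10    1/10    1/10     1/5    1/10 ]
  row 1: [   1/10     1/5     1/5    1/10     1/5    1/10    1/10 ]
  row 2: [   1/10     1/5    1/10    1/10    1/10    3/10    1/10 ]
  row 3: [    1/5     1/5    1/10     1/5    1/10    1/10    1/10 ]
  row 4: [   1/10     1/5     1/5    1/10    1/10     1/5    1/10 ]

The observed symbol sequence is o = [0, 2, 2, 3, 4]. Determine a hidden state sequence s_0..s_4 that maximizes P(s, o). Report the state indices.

path = [4, 1, 1, 1, 1]

t=0: δ = [2.000e-02, 1.000e-02, 2.000e-02, 4.000e-02, 4.000e-02]  (obs o_0=0)
t=1: δ = [8.000e-04, 2.400e-03, 8.000e-04, 8.000e-04, 1.600e-03]  ψ = [3, 4, 3, 3, 3]  (obs o_1=2)
t=2: δ = [3.200e-05, 1.920e-04, 4.800e-05, 4.800e-05, 4.800e-05]  ψ = [4, 1, 1, 1, 1]  (obs o_2=2)
t=3: δ = [1.920e-06, 7.680e-06, 3.840e-06, 7.680e-06, 1.920e-06]  ψ = [1, 1, 1, 1, 1]  (obs o_3=3)
t=4: δ = [1.536e-07, 6.144e-07, 1.536e-07, 1.536e-07, 1.536e-07]  ψ = [3, 1, 1, 1, 3]  (obs o_4=4)
backtrack: best end state = 1; path = [4, 1, 1, 1, 1]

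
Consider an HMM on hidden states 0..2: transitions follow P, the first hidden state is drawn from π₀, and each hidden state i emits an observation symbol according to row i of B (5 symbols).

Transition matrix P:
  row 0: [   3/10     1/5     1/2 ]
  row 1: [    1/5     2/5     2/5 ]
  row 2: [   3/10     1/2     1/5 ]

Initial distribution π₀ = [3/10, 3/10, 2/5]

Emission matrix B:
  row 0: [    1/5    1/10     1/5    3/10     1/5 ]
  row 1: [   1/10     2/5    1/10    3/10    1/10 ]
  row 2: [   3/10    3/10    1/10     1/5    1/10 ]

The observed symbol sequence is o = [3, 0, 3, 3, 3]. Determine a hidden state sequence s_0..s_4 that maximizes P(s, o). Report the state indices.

t=0: δ = [9.000e-02, 9.000e-02, 8.000e-02]  (obs o_0=3)
t=1: δ = [5.400e-03, 4.000e-03, 1.350e-02]  ψ = [0, 2, 0]  (obs o_1=0)
t=2: δ = [1.215e-03, 2.025e-03, 5.400e-04]  ψ = [2, 2, 0]  (obs o_2=3)
t=3: δ = [1.215e-04, 2.430e-04, 1.620e-04]  ψ = [1, 1, 1]  (obs o_3=3)
t=4: δ = [1.458e-05, 2.916e-05, 1.944e-05]  ψ = [1, 1, 1]  (obs o_4=3)
backtrack: best end state = 1; path = [0, 2, 1, 1, 1]

path = [0, 2, 1, 1, 1]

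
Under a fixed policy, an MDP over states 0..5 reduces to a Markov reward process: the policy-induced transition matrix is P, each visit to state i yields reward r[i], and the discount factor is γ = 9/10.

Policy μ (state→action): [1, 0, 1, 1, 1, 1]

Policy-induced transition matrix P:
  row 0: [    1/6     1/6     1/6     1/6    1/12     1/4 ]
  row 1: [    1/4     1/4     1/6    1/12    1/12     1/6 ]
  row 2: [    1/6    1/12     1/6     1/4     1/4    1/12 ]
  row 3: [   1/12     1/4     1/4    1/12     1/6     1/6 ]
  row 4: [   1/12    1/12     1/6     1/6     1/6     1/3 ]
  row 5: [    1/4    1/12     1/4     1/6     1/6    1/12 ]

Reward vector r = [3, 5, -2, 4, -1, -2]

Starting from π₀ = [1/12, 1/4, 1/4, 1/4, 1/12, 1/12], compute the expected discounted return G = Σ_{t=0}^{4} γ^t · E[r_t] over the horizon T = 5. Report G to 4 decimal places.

G = 4.8817

t=0: π = [0.0833, 0.2500, 0.2500, 0.2500, 0.0833, 0.0833], E[r] = 1.7500, γ^t·E[r] = 1.750000, running G = 1.750000
t=1: π = [0.1667, 0.1736, 0.1944, 0.1458, 0.1597, 0.1597], E[r] = 1.0833, γ^t·E[r] = 0.975000, running G = 2.725000
t=2: π = [0.1690, 0.1505, 0.1921, 0.1563, 0.1545, 0.1777], E[r] = 0.9902, γ^t·E[r] = 0.802031, running G = 3.527031
t=3: π = [0.1681, 0.1485, 0.1945, 0.1571, 0.1561, 0.1757], E[r] = 0.9791, γ^t·E[r] = 0.713742, running G = 4.240773
t=4: π = [0.1676, 0.1483, 0.1944, 0.1574, 0.1565, 0.1758], E[r] = 0.9768, γ^t·E[r] = 0.640902, running G = 4.881675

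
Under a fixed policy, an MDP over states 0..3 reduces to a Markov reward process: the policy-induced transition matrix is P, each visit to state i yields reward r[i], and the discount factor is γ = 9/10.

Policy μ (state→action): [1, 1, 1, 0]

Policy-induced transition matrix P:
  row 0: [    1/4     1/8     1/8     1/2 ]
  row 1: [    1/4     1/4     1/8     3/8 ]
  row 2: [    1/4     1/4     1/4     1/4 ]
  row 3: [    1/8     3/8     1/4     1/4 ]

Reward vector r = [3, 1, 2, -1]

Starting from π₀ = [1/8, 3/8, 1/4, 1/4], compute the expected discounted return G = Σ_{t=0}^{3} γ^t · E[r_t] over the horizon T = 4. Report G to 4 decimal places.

G = 3.3089

t=0: π = [0.1250, 0.3750, 0.2500, 0.2500], E[r] = 1.0000, γ^t·E[r] = 1.000000, running G = 1.000000
t=1: π = [0.2188, 0.2656, 0.1875, 0.3281], E[r] = 0.9688, γ^t·E[r] = 0.871875, running G = 1.871875
t=2: π = [0.2090, 0.2637, 0.1895, 0.3379], E[r] = 0.9316, γ^t·E[r] = 0.754629, running G = 2.626504
t=3: π = [0.2078, 0.2661, 0.1909, 0.3352], E[r] = 0.9360, γ^t·E[r] = 0.682370, running G = 3.308874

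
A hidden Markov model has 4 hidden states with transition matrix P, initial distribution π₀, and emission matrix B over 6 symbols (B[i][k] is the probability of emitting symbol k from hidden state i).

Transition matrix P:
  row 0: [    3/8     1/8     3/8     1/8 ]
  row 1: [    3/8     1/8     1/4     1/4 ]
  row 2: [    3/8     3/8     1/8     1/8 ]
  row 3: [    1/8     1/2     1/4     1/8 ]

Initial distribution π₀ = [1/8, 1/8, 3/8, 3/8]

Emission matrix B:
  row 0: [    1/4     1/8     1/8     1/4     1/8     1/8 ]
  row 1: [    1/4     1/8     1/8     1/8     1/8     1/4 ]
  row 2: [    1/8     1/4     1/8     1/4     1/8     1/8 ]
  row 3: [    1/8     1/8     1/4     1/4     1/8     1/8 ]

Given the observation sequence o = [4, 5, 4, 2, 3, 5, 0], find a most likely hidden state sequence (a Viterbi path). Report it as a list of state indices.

t=0: δ = [1.562e-02, 1.562e-02, 4.688e-02, 4.688e-02]  (obs o_0=4)
t=1: δ = [2.197e-03, 5.859e-03, 1.465e-03, 7.324e-04]  ψ = [2, 3, 3, 2]  (obs o_1=5)
t=2: δ = [2.747e-04, 9.155e-05, 1.831e-04, 1.831e-04]  ψ = [1, 1, 1, 1]  (obs o_2=4)
t=3: δ = [1.287e-05, 1.144e-05, 1.287e-05, 8.583e-06]  ψ = [0, 3, 0, 0]  (obs o_3=2)
t=4: δ = [1.207e-06, 6.035e-07, 1.207e-06, 7.153e-07]  ψ = [0, 2, 0, 1]  (obs o_4=3)
t=5: δ = [5.658e-08, 1.132e-07, 5.658e-08, 1.886e-08]  ψ = [0, 2, 0, 0]  (obs o_5=5)
t=6: δ = [1.061e-08, 5.304e-09, 3.536e-09, 3.536e-09]  ψ = [1, 2, 1, 1]  (obs o_6=0)
backtrack: best end state = 0; path = [3, 1, 0, 0, 2, 1, 0]

path = [3, 1, 0, 0, 2, 1, 0]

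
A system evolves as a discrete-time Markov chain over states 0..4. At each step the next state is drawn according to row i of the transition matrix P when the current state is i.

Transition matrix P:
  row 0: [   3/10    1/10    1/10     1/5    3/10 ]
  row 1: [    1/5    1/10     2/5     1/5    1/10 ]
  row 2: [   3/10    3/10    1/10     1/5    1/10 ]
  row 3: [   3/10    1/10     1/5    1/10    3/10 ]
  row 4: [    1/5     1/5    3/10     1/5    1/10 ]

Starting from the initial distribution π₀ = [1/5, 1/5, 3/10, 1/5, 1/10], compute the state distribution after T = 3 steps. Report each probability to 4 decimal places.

t=0: π = [0.2000, 0.2000, 0.3000, 0.2000, 0.1000]
t=1: π = [0.2700, 0.1700, 0.2000, 0.1800, 0.1800]
t=2: π = [0.2650, 0.1580, 0.2050, 0.1820, 0.1900]
t=3: π = [0.2652, 0.1600, 0.2036, 0.1818, 0.1894]

π = [0.2652, 0.1600, 0.2036, 0.1818, 0.1894]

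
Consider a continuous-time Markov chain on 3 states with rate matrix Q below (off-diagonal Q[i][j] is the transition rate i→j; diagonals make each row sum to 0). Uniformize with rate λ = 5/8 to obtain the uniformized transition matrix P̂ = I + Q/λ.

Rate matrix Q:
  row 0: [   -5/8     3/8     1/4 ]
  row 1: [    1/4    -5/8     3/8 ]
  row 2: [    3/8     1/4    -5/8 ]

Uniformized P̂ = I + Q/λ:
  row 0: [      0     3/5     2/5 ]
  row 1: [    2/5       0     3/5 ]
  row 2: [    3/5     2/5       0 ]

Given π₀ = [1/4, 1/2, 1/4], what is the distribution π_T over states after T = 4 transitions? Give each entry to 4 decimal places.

t=0: π = [0.2500, 0.5000, 0.2500]
t=1: π = [0.3500, 0.2500, 0.4000]
t=2: π = [0.3400, 0.3700, 0.2900]
t=3: π = [0.3220, 0.3200, 0.3580]
t=4: π = [0.3428, 0.3364, 0.3208]

π = [0.3428, 0.3364, 0.3208]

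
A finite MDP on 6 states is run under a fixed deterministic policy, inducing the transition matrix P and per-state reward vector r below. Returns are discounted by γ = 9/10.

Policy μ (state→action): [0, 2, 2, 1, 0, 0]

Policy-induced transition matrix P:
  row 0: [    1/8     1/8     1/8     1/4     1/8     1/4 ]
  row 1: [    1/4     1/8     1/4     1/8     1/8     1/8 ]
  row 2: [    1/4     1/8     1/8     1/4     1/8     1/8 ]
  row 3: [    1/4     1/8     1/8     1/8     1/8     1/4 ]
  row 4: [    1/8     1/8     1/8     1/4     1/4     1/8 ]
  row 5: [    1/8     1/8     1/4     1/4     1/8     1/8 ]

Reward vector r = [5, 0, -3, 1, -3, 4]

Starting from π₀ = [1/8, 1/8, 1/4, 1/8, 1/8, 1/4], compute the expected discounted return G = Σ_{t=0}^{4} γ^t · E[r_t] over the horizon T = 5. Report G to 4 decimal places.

G = 3.4331

t=0: π = [0.1250, 0.1250, 0.2500, 0.1250, 0.1250, 0.2500], E[r] = 0.6250, γ^t·E[r] = 0.625000, running G = 0.625000
t=1: π = [0.1875, 0.1250, 0.1719, 0.2188, 0.1406, 0.1563], E[r] = 0.8438, γ^t·E[r] = 0.759375, running G = 1.384375
t=2: π = [0.1895, 0.1250, 0.1602, 0.2070, 0.1426, 0.1758], E[r] = 0.9492, γ^t·E[r] = 0.768867, running G = 2.153242
t=3: π = [0.1865, 0.1250, 0.1626, 0.2085, 0.1428, 0.1746], E[r] = 0.9231, γ^t·E[r] = 0.672937, running G = 2.826179
t=4: π = [0.1870, 0.1250, 0.1624, 0.2083, 0.1429, 0.1744], E[r] = 0.9250, γ^t·E[r] = 0.606884, running G = 3.433063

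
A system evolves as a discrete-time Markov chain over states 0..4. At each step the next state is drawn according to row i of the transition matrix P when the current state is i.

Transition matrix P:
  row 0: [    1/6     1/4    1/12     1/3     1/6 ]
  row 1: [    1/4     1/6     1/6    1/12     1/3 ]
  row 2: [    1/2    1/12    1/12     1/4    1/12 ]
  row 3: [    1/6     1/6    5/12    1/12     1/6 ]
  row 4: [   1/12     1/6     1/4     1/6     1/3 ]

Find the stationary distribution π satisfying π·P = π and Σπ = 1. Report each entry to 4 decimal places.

Balance equations π_j = Σ_i π_i·P[i][j]:
  π_0 = 1/6·π_0 + 1/4·π_1 + 1/2·π_2 + 1/6·π_3 + 1/12·π_4
  π_1 = 1/4·π_0 + 1/6·π_1 + 1/12·π_2 + 1/6·π_3 + 1/6·π_4
  π_2 = 1/12·π_0 + 1/6·π_1 + 1/12·π_2 + 5/12·π_3 + 1/4·π_4
  π_3 = 1/3·π_0 + 1/12·π_1 + 1/4·π_2 + 1/12·π_3 + 1/6·π_4
  normalize: π_0 + π_1 + π_2 + π_3 + π_4 = 1
Solving the linear system gives exactly π = [5552/24293, 4113/24293, 4782/24293, 4643/24293, 5203/24293].

π = [0.2285, 0.1693, 0.1968, 0.1911, 0.2142]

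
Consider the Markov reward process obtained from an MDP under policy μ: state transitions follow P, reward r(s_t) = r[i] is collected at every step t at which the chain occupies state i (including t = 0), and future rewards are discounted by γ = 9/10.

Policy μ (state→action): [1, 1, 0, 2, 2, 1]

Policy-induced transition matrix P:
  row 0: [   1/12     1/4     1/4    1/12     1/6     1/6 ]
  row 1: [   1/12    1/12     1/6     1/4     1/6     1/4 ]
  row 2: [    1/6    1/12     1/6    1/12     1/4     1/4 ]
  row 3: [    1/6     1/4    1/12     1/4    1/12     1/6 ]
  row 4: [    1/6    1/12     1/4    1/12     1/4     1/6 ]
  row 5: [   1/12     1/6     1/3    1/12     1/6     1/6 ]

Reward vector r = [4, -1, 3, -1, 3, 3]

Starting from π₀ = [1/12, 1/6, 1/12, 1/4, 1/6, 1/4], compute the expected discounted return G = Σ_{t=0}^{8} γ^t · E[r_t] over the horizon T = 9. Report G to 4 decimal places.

t=0: π = [0.0833, 0.1667, 0.0833, 0.2500, 0.1667, 0.2500], E[r] = 1.4167, γ^t·E[r] = 1.416667, running G = 1.416667
t=1: π = [0.1250, 0.1597, 0.2083, 0.1528, 0.1667, 0.1875], E[r] = 1.8750, γ^t·E[r] = 1.687500, running G = 3.104167
t=2: π = [0.1273, 0.1453, 0.2095, 0.1354, 0.1852, 0.1973], E[r] = 2.0046, γ^t·E[r] = 1.623750, running G = 4.727917
t=3: π = [0.1275, 0.1436, 0.2143, 0.1301, 0.1883, 0.1962], E[r] = 2.0328, γ^t·E[r] = 1.481906, running G = 6.209823
t=4: π = [0.1277, 0.1426, 0.2148, 0.1289, 0.1894, 0.1965], E[r] = 2.0414, γ^t·E[r] = 1.339395, running G = 7.549218
t=5: π = [0.1278, 0.1425, 0.2151, 0.1286, 0.1896, 0.1965], E[r] = 2.0434, γ^t·E[r] = 1.206631, running G = 8.755849
t=6: π = [0.1278, 0.1424, 0.2151, 0.1285, 0.1897, 0.1965], E[r] = 2.0440, γ^t·E[r] = 1.086264, running G = 9.842113
t=7: π = [0.1278, 0.1424, 0.2152, 0.1285, 0.1897, 0.1965], E[r] = 2.0441, γ^t·E[r] = 0.977703, running G = 10.819816
t=8: π = [0.1278, 0.1424, 0.2152, 0.1285, 0.1897, 0.1965], E[r] = 2.0442, γ^t·E[r] = 0.879948, running G = 11.699764

G = 11.6998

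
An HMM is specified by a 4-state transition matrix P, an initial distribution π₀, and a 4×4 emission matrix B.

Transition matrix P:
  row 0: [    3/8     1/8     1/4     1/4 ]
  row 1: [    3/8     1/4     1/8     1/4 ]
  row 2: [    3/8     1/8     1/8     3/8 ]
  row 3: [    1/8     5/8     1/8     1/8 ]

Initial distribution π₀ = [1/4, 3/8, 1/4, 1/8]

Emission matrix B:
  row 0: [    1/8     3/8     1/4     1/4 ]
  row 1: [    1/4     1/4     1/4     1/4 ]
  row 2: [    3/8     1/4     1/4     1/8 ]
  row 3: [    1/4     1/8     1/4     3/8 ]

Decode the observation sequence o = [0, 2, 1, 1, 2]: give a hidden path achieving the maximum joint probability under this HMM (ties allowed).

path = [2, 3, 1, 0, 0]

t=0: δ = [3.125e-02, 9.375e-02, 9.375e-02, 3.125e-02]  (obs o_0=0)
t=1: δ = [8.789e-03, 5.859e-03, 2.930e-03, 8.789e-03]  ψ = [1, 1, 1, 2]  (obs o_1=2)
t=2: δ = [1.236e-03, 1.373e-03, 5.493e-04, 2.747e-04]  ψ = [0, 3, 0, 0]  (obs o_2=1)
t=3: δ = [1.931e-04, 8.583e-05, 7.725e-05, 4.292e-05]  ψ = [1, 1, 0, 1]  (obs o_3=1)
t=4: δ = [1.810e-05, 6.706e-06, 1.207e-05, 1.207e-05]  ψ = [0, 3, 0, 0]  (obs o_4=2)
backtrack: best end state = 0; path = [2, 3, 1, 0, 0]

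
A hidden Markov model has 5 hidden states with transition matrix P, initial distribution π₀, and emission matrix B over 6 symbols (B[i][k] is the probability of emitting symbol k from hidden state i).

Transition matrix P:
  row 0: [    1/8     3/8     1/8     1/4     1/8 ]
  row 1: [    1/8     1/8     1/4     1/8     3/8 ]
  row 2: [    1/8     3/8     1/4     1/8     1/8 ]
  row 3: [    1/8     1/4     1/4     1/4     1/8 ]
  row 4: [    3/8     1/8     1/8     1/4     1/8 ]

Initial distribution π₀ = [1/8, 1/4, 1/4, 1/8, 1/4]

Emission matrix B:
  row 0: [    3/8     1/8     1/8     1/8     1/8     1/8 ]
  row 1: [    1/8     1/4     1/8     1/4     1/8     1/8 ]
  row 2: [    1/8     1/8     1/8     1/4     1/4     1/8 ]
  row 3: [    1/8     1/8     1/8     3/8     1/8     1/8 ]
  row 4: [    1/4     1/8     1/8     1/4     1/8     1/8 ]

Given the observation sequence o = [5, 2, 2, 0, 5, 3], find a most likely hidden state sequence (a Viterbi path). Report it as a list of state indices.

t=0: δ = [1.562e-02, 3.125e-02, 3.125e-02, 1.562e-02, 3.125e-02]  (obs o_0=5)
t=1: δ = [1.465e-03, 1.465e-03, 9.766e-04, 9.766e-04, 1.465e-03]  ψ = [4, 2, 1, 4, 1]  (obs o_1=2)
t=2: δ = [6.866e-05, 6.866e-05, 4.578e-05, 4.578e-05, 6.866e-05]  ψ = [4, 0, 1, 0, 1]  (obs o_2=2)
t=3: δ = [9.656e-06, 3.219e-06, 2.146e-06, 2.146e-06, 6.437e-06]  ψ = [4, 0, 1, 0, 1]  (obs o_3=0)
t=4: δ = [3.017e-07, 4.526e-07, 1.509e-07, 3.017e-07, 1.509e-07]  ψ = [4, 0, 0, 0, 0]  (obs o_4=5)
t=5: δ = [7.072e-09, 2.829e-08, 2.829e-08, 2.829e-08, 4.243e-08]  ψ = [1, 0, 1, 0, 1]  (obs o_5=3)
backtrack: best end state = 4; path = [2, 1, 4, 0, 1, 4]

path = [2, 1, 4, 0, 1, 4]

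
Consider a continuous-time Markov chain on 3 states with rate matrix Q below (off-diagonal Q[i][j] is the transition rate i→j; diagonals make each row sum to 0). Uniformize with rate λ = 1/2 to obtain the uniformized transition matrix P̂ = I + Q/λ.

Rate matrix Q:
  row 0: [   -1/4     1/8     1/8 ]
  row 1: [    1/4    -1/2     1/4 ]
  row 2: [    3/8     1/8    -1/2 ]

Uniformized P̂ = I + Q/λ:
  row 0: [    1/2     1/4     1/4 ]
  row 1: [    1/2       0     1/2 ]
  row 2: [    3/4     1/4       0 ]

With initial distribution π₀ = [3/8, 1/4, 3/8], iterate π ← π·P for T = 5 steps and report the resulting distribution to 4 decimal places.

π = [0.5599, 0.2000, 0.2401]

t=0: π = [0.3750, 0.2500, 0.3750]
t=1: π = [0.5938, 0.1875, 0.2188]
t=2: π = [0.5547, 0.2031, 0.2422]
t=3: π = [0.5605, 0.1992, 0.2402]
t=4: π = [0.5601, 0.2002, 0.2397]
t=5: π = [0.5599, 0.2000, 0.2401]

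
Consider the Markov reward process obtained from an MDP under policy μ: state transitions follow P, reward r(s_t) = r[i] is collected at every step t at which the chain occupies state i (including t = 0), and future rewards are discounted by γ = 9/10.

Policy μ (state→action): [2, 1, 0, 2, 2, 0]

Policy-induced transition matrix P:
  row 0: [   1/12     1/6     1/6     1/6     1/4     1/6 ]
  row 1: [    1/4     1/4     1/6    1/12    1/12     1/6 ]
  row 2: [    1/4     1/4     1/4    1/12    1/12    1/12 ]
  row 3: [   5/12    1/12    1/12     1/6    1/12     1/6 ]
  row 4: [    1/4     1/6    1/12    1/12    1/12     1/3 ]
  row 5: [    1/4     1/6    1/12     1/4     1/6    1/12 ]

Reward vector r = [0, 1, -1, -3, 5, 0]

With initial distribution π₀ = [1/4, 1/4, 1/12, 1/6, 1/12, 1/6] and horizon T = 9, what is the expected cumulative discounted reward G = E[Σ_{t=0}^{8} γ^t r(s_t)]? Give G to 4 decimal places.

G = 1.5967

t=0: π = [0.2500, 0.2500, 0.0833, 0.1667, 0.0833, 0.1667], E[r] = 0.0833, γ^t·E[r] = 0.083333, running G = 0.083333
t=1: π = [0.2361, 0.1806, 0.1389, 0.1458, 0.1389, 0.1597], E[r] = 0.2986, γ^t·E[r] = 0.268750, running G = 0.352083
t=2: π = [0.2350, 0.1811, 0.1412, 0.1418, 0.1360, 0.1649], E[r] = 0.2946, γ^t·E[r] = 0.238594, running G = 0.590677
t=3: π = [0.2345, 0.1817, 0.1415, 0.1422, 0.1362, 0.1638], E[r] = 0.2947, γ^t·E[r] = 0.214840, running G = 0.805517
t=4: π = [0.2346, 0.1818, 0.1416, 0.1420, 0.1361, 0.1639], E[r] = 0.2944, γ^t·E[r] = 0.193145, running G = 0.998662
t=5: π = [0.2346, 0.1818, 0.1416, 0.1420, 0.1361, 0.1639], E[r] = 0.2945, γ^t·E[r] = 0.173904, running G = 1.172566
t=6: π = [0.2346, 0.1818, 0.1416, 0.1420, 0.1361, 0.1639], E[r] = 0.2945, γ^t·E[r] = 0.156497, running G = 1.329063
t=7: π = [0.2346, 0.1818, 0.1416, 0.1420, 0.1361, 0.1639], E[r] = 0.2945, γ^t·E[r] = 0.140851, running G = 1.469915
t=8: π = [0.2346, 0.1818, 0.1416, 0.1420, 0.1361, 0.1639], E[r] = 0.2945, γ^t·E[r] = 0.126765, running G = 1.596680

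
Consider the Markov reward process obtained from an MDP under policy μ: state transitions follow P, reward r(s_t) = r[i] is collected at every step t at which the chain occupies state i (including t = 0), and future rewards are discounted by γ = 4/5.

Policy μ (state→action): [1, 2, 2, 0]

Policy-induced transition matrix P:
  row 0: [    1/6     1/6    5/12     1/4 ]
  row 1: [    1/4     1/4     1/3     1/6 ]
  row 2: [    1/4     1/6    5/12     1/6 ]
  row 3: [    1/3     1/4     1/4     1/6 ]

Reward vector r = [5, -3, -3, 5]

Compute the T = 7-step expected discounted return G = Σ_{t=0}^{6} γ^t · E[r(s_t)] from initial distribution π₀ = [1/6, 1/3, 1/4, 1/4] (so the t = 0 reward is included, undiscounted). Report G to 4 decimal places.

G = 1.7163

t=0: π = [0.1667, 0.3333, 0.2500, 0.2500], E[r] = 0.3333, γ^t·E[r] = 0.333333, running G = 0.333333
t=1: π = [0.2569, 0.2153, 0.3472, 0.1806], E[r] = 0.5000, γ^t·E[r] = 0.400000, running G = 0.733333
t=2: π = [0.2436, 0.1997, 0.3686, 0.1881], E[r] = 0.4537, γ^t·E[r] = 0.290370, running G = 1.023704
t=3: π = [0.2454, 0.1990, 0.3687, 0.1870], E[r] = 0.4587, γ^t·E[r] = 0.234864, running G = 1.258568
t=4: π = [0.2451, 0.1988, 0.3689, 0.1871], E[r] = 0.4580, γ^t·E[r] = 0.187588, running G = 1.446156
t=5: π = [0.2452, 0.1988, 0.3689, 0.1871], E[r] = 0.4581, γ^t·E[r] = 0.150102, running G = 1.596259
t=6: π = [0.2452, 0.1988, 0.3689, 0.1871], E[r] = 0.4581, γ^t·E[r] = 0.120078, running G = 1.716337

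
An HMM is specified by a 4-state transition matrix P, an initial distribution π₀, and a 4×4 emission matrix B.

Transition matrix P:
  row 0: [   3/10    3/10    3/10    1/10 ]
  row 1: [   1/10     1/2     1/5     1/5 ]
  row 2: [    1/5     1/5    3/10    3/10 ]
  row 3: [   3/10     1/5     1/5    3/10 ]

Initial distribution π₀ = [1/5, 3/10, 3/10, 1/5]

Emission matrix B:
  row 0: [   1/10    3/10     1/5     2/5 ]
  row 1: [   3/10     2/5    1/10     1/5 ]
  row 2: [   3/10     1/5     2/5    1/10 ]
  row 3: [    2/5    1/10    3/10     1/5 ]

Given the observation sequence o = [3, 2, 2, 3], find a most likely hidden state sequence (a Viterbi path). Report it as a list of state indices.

path = [0, 2, 3, 0]

t=0: δ = [8.000e-02, 6.000e-02, 3.000e-02, 4.000e-02]  (obs o_0=3)
t=1: δ = [4.800e-03, 3.000e-03, 9.600e-03, 3.600e-03]  ψ = [0, 1, 0, 1]  (obs o_1=2)
t=2: δ = [3.840e-04, 1.920e-04, 1.152e-03, 8.640e-04]  ψ = [2, 2, 2, 2]  (obs o_2=2)
t=3: δ = [1.037e-04, 4.608e-05, 3.456e-05, 6.912e-05]  ψ = [3, 2, 2, 2]  (obs o_3=3)
backtrack: best end state = 0; path = [0, 2, 3, 0]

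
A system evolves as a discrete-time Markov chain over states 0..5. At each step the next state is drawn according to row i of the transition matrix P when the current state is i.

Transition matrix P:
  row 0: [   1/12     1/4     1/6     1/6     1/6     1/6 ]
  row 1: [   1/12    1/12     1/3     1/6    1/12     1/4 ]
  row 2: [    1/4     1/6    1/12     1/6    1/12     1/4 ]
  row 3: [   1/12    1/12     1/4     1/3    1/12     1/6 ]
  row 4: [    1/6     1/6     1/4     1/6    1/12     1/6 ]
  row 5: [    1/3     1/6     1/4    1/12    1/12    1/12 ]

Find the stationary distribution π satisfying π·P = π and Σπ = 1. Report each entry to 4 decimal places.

π = [0.1725, 0.1531, 0.2129, 0.1818, 0.0977, 0.1820]

Balance equations π_j = Σ_i π_i·P[i][j]:
  π_0 = 1/12·π_0 + 1/12·π_1 + 1/4·π_2 + 1/12·π_3 + 1/6·π_4 + 1/3·π_5
  π_1 = 1/4·π_0 + 1/12·π_1 + 1/6·π_2 + 1/12·π_3 + 1/6·π_4 + 1/6·π_5
  π_2 = 1/6·π_0 + 1/3·π_1 + 1/12·π_2 + 1/4·π_3 + 1/4·π_4 + 1/4·π_5
  π_3 = 1/6·π_0 + 1/6·π_1 + 1/6·π_2 + 1/3·π_3 + 1/6·π_4 + 1/12·π_5
  π_4 = 1/6·π_0 + 1/12·π_1 + 1/12·π_2 + 1/12·π_3 + 1/12·π_4 + 1/12·π_5
  normalize: π_0 + π_1 + π_2 + π_3 + π_4 + π_5 = 1
Solving the linear system gives exactly π = [53587/310721, 47580/310721, 66154/310721, 56489/310721, 30359/310721, 56552/310721].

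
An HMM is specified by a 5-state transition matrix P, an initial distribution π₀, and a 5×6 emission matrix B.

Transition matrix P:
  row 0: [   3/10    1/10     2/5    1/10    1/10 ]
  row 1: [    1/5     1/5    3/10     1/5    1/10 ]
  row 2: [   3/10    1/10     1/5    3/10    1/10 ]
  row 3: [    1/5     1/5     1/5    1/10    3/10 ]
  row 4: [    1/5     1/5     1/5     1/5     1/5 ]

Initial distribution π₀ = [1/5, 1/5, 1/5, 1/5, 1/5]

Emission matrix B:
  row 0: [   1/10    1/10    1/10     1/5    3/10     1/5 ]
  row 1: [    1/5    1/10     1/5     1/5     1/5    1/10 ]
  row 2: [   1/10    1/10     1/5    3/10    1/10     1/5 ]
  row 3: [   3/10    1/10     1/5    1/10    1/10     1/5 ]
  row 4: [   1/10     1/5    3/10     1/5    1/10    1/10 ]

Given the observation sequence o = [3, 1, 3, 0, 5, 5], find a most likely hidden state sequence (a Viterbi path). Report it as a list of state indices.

t=0: δ = [4.000e-02, 4.000e-02, 6.000e-02, 2.000e-02, 4.000e-02]  (obs o_0=3)
t=1: δ = [1.800e-03, 8.000e-04, 1.600e-03, 1.800e-03, 1.600e-03]  ψ = [2, 1, 0, 2, 4]  (obs o_1=1)
t=2: δ = [1.080e-04, 7.200e-05, 2.160e-04, 4.800e-05, 1.080e-04]  ψ = [0, 3, 0, 2, 3]  (obs o_2=3)
t=3: δ = [6.480e-06, 4.320e-06, 4.320e-06, 1.944e-05, 2.160e-06]  ψ = [2, 2, 0, 2, 2]  (obs o_3=0)
t=4: δ = [7.776e-07, 3.888e-07, 7.776e-07, 3.888e-07, 5.832e-07]  ψ = [3, 3, 3, 3, 3]  (obs o_4=5)
t=5: δ = [4.666e-08, 1.166e-08, 6.221e-08, 4.666e-08, 1.166e-08]  ψ = [0, 4, 0, 2, 3]  (obs o_5=5)
backtrack: best end state = 2; path = [2, 0, 2, 3, 0, 2]

path = [2, 0, 2, 3, 0, 2]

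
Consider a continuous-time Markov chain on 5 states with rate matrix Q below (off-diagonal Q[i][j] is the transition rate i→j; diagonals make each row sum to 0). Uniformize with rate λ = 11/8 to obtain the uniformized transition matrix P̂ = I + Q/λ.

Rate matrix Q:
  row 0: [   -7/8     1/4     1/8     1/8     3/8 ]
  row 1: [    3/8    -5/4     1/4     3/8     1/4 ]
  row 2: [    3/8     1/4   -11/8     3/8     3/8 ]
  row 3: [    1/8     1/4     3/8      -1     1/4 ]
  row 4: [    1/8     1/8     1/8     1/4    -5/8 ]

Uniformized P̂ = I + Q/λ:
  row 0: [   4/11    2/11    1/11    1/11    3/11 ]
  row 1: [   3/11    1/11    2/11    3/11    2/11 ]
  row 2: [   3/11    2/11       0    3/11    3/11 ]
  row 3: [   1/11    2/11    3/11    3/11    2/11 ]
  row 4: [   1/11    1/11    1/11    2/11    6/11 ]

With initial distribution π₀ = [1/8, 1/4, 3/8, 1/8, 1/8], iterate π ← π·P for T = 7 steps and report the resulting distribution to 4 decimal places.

π = [0.1922, 0.1390, 0.1295, 0.2076, 0.3316]

t=0: π = [0.1250, 0.2500, 0.3750, 0.1250, 0.1250]
t=1: π = [0.2386, 0.1477, 0.1023, 0.2386, 0.2727]
t=2: π = [0.2014, 0.1436, 0.1384, 0.2045, 0.3120]
t=3: π = [0.1971, 0.1404, 0.1286, 0.2077, 0.3262]
t=4: π = [0.1936, 0.1394, 0.1298, 0.2072, 0.3300]
t=5: π = [0.1926, 0.1391, 0.1295, 0.2075, 0.3312]
t=6: π = [0.1923, 0.1391, 0.1295, 0.2076, 0.3315]
t=7: π = [0.1922, 0.1390, 0.1295, 0.2076, 0.3316]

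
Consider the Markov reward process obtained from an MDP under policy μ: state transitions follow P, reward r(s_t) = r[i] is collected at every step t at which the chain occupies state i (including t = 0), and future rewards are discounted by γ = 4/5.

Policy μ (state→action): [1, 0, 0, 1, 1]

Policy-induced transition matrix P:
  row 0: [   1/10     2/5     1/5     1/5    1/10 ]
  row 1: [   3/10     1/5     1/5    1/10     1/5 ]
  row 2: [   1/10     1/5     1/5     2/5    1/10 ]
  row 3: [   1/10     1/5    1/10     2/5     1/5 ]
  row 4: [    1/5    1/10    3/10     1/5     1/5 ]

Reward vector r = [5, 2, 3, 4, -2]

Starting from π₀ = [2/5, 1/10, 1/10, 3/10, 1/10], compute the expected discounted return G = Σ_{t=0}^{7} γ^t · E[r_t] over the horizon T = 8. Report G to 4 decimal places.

G = 11.5239

t=0: π = [0.4000, 0.1000, 0.1000, 0.3000, 0.1000], E[r] = 3.5000, γ^t·E[r] = 3.500000, running G = 3.500000
t=1: π = [0.1300, 0.2700, 0.1800, 0.2700, 0.1500], E[r] = 2.5100, γ^t·E[r] = 2.008000, running G = 5.508000
t=2: π = [0.1690, 0.2110, 0.1880, 0.2630, 0.1690], E[r] = 2.5450, γ^t·E[r] = 1.628800, running G = 7.136800
t=3: π = [0.1591, 0.2169, 0.1906, 0.2691, 0.1643], E[r] = 2.5489, γ^t·E[r] = 1.305037, running G = 8.441837
t=4: π = [0.1598, 0.2154, 0.1895, 0.2703, 0.1650], E[r] = 2.5493, γ^t·E[r] = 1.044206, running G = 9.486042
t=5: π = [0.1596, 0.2155, 0.1895, 0.2704, 0.1651], E[r] = 2.5488, γ^t·E[r] = 0.835185, running G = 10.321228
t=6: π = [0.1596, 0.2154, 0.1895, 0.2704, 0.1651], E[r] = 2.5487, γ^t·E[r] = 0.668139, running G = 10.989367
t=7: π = [0.1596, 0.2154, 0.1895, 0.2704, 0.1651], E[r] = 2.5487, γ^t·E[r] = 0.534510, running G = 11.523877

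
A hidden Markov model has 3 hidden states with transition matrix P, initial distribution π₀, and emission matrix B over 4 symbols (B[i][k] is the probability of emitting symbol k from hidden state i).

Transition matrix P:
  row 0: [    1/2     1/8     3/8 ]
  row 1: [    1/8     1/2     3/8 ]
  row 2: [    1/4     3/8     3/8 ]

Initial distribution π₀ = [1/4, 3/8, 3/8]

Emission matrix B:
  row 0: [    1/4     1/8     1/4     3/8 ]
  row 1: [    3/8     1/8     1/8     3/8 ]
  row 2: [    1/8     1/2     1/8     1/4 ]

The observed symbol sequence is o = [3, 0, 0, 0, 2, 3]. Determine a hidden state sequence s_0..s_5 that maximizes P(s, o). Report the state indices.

path = [1, 1, 1, 1, 1, 1]

t=0: δ = [9.375e-02, 1.406e-01, 9.375e-02]  (obs o_0=3)
t=1: δ = [1.172e-02, 2.637e-02, 6.592e-03]  ψ = [0, 1, 1]  (obs o_1=0)
t=2: δ = [1.465e-03, 4.944e-03, 1.236e-03]  ψ = [0, 1, 1]  (obs o_2=0)
t=3: δ = [1.831e-04, 9.270e-04, 2.317e-04]  ψ = [0, 1, 1]  (obs o_3=0)
t=4: δ = [2.897e-05, 5.794e-05, 4.345e-05]  ψ = [1, 1, 1]  (obs o_4=2)
t=5: δ = [5.431e-06, 1.086e-05, 5.431e-06]  ψ = [0, 1, 1]  (obs o_5=3)
backtrack: best end state = 1; path = [1, 1, 1, 1, 1, 1]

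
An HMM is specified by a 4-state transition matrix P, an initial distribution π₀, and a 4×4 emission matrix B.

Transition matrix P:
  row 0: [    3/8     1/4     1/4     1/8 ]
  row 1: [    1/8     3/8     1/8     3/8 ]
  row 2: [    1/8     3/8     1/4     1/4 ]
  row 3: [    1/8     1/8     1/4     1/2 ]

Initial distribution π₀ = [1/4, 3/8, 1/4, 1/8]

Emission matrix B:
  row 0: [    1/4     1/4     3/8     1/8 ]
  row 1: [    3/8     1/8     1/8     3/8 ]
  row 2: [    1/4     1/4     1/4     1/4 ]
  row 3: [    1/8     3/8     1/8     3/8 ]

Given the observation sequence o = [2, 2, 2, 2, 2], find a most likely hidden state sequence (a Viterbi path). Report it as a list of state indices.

path = [0, 0, 0, 0, 0]

t=0: δ = [9.375e-02, 4.688e-02, 6.250e-02, 1.562e-02]  (obs o_0=2)
t=1: δ = [1.318e-02, 2.930e-03, 5.859e-03, 2.197e-03]  ψ = [0, 0, 0, 1]  (obs o_1=2)
t=2: δ = [1.854e-03, 4.120e-04, 8.240e-04, 2.060e-04]  ψ = [0, 0, 0, 0]  (obs o_2=2)
t=3: δ = [2.607e-04, 5.794e-05, 1.159e-04, 2.897e-05]  ψ = [0, 0, 0, 0]  (obs o_3=2)
t=4: δ = [3.666e-05, 8.147e-06, 1.629e-05, 4.074e-06]  ψ = [0, 0, 0, 0]  (obs o_4=2)
backtrack: best end state = 0; path = [0, 0, 0, 0, 0]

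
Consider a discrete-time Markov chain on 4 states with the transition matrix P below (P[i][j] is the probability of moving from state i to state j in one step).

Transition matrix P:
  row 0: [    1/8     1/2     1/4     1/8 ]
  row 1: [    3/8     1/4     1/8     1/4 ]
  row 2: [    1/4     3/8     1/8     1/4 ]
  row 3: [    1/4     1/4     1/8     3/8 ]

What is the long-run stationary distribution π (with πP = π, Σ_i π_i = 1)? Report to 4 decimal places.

Balance equations π_j = Σ_i π_i·P[i][j]:
  π_0 = 1/8·π_0 + 3/8·π_1 + 1/4·π_2 + 1/4·π_3
  π_1 = 1/2·π_0 + 1/4·π_1 + 3/8·π_2 + 1/4·π_3
  π_2 = 1/4·π_0 + 1/8·π_1 + 1/8·π_2 + 1/8·π_3
  normalize: π_0 + π_1 + π_2 + π_3 = 1
Solving the linear system gives exactly π = [145/559, 187/559, 88/559, 139/559].

π = [0.2594, 0.3345, 0.1574, 0.2487]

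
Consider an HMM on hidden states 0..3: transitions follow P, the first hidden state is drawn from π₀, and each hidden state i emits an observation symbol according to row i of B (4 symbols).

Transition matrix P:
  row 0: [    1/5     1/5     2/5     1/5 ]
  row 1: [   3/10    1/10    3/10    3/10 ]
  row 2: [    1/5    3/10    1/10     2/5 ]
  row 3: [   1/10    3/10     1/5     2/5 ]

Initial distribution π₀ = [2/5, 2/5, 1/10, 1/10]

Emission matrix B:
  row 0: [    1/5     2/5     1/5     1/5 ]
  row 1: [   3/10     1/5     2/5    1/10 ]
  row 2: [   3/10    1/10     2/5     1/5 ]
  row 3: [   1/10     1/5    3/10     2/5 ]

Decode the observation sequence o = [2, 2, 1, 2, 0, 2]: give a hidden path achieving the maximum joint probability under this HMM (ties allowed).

path = [1, 2, 0, 2, 1, 2]

t=0: δ = [8.000e-02, 1.600e-01, 4.000e-02, 3.000e-02]  (obs o_0=2)
t=1: δ = [9.600e-03, 6.400e-03, 1.920e-02, 1.440e-02]  ψ = [1, 0, 1, 1]  (obs o_1=2)
t=2: δ = [1.536e-03, 1.152e-03, 3.840e-04, 1.536e-03]  ψ = [2, 2, 0, 2]  (obs o_2=1)
t=3: δ = [6.912e-05, 1.843e-04, 2.458e-04, 1.843e-04]  ψ = [1, 3, 0, 3]  (obs o_3=2)
t=4: δ = [1.106e-05, 2.212e-05, 1.659e-05, 9.830e-06]  ψ = [1, 2, 1, 2]  (obs o_4=0)
t=5: δ = [1.327e-06, 1.991e-06, 2.654e-06, 1.991e-06]  ψ = [1, 2, 1, 1]  (obs o_5=2)
backtrack: best end state = 2; path = [1, 2, 0, 2, 1, 2]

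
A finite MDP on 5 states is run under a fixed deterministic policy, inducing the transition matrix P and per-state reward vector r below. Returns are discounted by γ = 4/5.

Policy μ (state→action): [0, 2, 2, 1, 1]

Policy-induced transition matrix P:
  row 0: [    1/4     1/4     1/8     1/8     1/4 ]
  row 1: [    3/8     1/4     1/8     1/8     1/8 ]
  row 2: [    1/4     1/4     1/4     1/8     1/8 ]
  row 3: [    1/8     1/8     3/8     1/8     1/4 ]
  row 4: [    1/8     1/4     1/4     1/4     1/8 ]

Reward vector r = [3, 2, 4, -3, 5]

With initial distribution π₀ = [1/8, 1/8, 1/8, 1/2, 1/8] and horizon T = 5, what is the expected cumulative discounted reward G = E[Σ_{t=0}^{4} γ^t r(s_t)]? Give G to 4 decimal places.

t=0: π = [0.1250, 0.1250, 0.1250, 0.5000, 0.1250], E[r] = 0.2500, γ^t·E[r] = 0.250000, running G = 0.250000
t=1: π = [0.1875, 0.1875, 0.2813, 0.1406, 0.2031], E[r] = 2.6563, γ^t·E[r] = 2.125000, running G = 2.375000
t=2: π = [0.2305, 0.2324, 0.2207, 0.1504, 0.1660], E[r] = 2.4180, γ^t·E[r] = 1.547500, running G = 3.922500
t=3: π = [0.2395, 0.2312, 0.2109, 0.1458, 0.1726], E[r] = 2.4504, γ^t·E[r] = 1.254625, running G = 5.177125
t=4: π = [0.2391, 0.2318, 0.2094, 0.1466, 0.1732], E[r] = 2.4445, γ^t·E[r] = 1.001250, running G = 6.178375

G = 6.1784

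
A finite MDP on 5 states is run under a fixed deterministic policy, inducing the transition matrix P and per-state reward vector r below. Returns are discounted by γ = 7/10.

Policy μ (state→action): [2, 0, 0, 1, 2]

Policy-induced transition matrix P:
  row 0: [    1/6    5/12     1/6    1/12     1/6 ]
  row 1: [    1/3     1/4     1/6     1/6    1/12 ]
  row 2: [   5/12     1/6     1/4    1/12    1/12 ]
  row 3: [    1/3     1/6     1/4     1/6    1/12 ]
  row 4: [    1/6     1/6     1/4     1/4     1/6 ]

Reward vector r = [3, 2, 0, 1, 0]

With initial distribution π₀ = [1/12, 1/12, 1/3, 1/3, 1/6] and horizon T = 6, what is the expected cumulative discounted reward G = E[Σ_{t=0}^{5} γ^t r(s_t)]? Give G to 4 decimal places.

t=0: π = [0.0833, 0.0833, 0.3333, 0.3333, 0.1667], E[r] = 0.7500, γ^t·E[r] = 0.750000, running G = 0.750000
t=1: π = [0.3194, 0.1944, 0.2361, 0.1458, 0.1042], E[r] = 1.4931, γ^t·E[r] = 1.045139, running G = 1.795139
t=2: π = [0.2824, 0.2627, 0.2072, 0.1291, 0.1186], E[r] = 1.5017, γ^t·E[r] = 0.735851, running G = 2.530990
t=3: π = [0.2838, 0.2592, 0.2046, 0.1358, 0.1168], E[r] = 1.5054, γ^t·E[r] = 0.516336, running G = 3.047326
t=4: π = [0.2836, 0.2592, 0.2048, 0.1357, 0.1167], E[r] = 1.5050, γ^t·E[r] = 0.361349, running G = 3.408675
t=5: π = [0.2837, 0.2592, 0.2048, 0.1357, 0.1167], E[r] = 1.5051, γ^t·E[r] = 0.252956, running G = 3.661631

G = 3.6616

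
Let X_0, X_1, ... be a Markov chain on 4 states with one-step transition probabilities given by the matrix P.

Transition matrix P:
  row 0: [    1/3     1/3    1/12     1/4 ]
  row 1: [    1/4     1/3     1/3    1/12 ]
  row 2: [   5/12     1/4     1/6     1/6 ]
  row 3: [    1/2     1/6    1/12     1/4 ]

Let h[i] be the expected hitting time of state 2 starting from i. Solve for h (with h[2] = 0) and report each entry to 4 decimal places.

h = [6.3158, 4.6917, 0.0000, 6.5865]

First-step conditioning: h[2] = 0; for i ≠ 2, h[i] = 1 + Σ_k P[i][k]·h[k].
  h[0] = 1 + 1/3·h[0] + 1/3·h[1] + 1/4·h[3]
  h[1] = 1 + 1/4·h[0] + 1/3·h[1] + 1/12·h[3]
  h[3] = 1 + 1/2·h[0] + 1/6·h[1] + 1/4·h[3]
Solving the 3×3 linear system over states ≠ 2 gives exactly h = [120/19, 624/133, 0, 876/133] (h[2] = 0 is the target).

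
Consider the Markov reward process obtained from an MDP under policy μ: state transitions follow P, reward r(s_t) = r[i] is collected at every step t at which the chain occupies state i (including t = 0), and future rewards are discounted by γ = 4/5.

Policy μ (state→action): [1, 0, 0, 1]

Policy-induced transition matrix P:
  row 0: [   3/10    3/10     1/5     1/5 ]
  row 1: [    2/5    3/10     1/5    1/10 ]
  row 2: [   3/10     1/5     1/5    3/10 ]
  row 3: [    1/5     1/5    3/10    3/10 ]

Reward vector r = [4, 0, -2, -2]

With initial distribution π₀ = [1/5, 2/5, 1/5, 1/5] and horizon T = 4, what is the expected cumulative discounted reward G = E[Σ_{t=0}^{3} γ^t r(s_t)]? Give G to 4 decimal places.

G = 0.7503

t=0: π = [0.2000, 0.4000, 0.2000, 0.2000], E[r] = 0.0000, γ^t·E[r] = 0.000000, running G = 0.000000
t=1: π = [0.3200, 0.2600, 0.2200, 0.2000], E[r] = 0.4400, γ^t·E[r] = 0.352000, running G = 0.352000
t=2: π = [0.3060, 0.2580, 0.2200, 0.2160], E[r] = 0.3520, γ^t·E[r] = 0.225280, running G = 0.577280
t=3: π = [0.3042, 0.2564, 0.2216, 0.2178], E[r] = 0.3380, γ^t·E[r] = 0.173056, running G = 0.750336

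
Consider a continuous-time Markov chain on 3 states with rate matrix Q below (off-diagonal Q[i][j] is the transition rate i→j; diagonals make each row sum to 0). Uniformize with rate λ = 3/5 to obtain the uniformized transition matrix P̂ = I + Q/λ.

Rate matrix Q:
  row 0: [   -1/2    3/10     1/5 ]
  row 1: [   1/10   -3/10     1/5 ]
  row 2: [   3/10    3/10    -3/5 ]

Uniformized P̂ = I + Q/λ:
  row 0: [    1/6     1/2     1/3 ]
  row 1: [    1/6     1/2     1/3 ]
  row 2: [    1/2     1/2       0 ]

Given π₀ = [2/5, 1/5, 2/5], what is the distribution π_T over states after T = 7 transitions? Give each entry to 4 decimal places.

t=0: π = [0.4000, 0.2000, 0.4000]
t=1: π = [0.3000, 0.5000, 0.2000]
t=2: π = [0.2333, 0.5000, 0.2667]
t=3: π = [0.2556, 0.5000, 0.2444]
t=4: π = [0.2481, 0.5000, 0.2519]
t=5: π = [0.2506, 0.5000, 0.2494]
t=6: π = [0.2498, 0.5000, 0.2502]
t=7: π = [0.2501, 0.5000, 0.2499]

π = [0.2501, 0.5000, 0.2499]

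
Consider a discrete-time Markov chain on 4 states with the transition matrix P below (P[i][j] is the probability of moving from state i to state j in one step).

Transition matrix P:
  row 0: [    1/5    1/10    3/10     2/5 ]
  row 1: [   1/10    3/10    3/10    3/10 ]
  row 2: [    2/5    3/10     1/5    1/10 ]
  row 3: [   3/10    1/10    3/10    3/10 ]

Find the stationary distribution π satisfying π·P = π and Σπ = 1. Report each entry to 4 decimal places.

π = [0.2624, 0.1932, 0.2727, 0.2717]

Balance equations π_j = Σ_i π_i·P[i][j]:
  π_0 = 1/5·π_0 + 1/10·π_1 + 2/5·π_2 + 3/10·π_3
  π_1 = 1/10·π_0 + 3/10·π_1 + 3/10·π_2 + 1/10·π_3
  π_2 = 3/10·π_0 + 3/10·π_1 + 1/5·π_2 + 3/10·π_3
  normalize: π_0 + π_1 + π_2 + π_3 = 1
Solving the linear system gives exactly π = [127/484, 17/88, 3/11, 263/968].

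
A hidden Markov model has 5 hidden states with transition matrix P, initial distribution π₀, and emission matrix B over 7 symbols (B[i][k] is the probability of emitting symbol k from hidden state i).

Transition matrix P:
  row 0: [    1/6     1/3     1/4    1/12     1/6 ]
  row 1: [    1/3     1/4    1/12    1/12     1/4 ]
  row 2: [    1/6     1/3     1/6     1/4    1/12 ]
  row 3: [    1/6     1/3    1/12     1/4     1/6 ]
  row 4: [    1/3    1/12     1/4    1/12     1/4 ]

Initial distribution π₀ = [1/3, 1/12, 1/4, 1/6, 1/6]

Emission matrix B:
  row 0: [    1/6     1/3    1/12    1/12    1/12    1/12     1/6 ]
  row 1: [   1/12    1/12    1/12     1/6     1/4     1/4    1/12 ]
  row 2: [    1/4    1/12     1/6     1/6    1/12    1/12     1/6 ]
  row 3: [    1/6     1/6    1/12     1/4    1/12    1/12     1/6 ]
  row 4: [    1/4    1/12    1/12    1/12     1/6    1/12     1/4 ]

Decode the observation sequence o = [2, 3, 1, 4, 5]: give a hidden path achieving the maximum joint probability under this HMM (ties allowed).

t=0: δ = [2.778e-02, 6.944e-03, 4.167e-02, 1.389e-02, 1.389e-02]  (obs o_0=2)
t=1: δ = [5.787e-04, 2.315e-03, 1.157e-03, 2.604e-03, 3.858e-04]  ψ = [2, 2, 0, 2, 0]  (obs o_1=3)
t=2: δ = [2.572e-04, 7.234e-05, 1.808e-05, 1.085e-04, 4.823e-05]  ψ = [1, 3, 3, 3, 1]  (obs o_2=1)
t=3: δ = [3.572e-06, 2.143e-05, 5.358e-06, 2.261e-06, 7.144e-06]  ψ = [0, 0, 0, 3, 0]  (obs o_3=4)
t=4: δ = [5.954e-07, 1.340e-06, 1.488e-07, 1.488e-07, 4.465e-07]  ψ = [1, 1, 1, 1, 1]  (obs o_4=5)
backtrack: best end state = 1; path = [2, 1, 0, 1, 1]

path = [2, 1, 0, 1, 1]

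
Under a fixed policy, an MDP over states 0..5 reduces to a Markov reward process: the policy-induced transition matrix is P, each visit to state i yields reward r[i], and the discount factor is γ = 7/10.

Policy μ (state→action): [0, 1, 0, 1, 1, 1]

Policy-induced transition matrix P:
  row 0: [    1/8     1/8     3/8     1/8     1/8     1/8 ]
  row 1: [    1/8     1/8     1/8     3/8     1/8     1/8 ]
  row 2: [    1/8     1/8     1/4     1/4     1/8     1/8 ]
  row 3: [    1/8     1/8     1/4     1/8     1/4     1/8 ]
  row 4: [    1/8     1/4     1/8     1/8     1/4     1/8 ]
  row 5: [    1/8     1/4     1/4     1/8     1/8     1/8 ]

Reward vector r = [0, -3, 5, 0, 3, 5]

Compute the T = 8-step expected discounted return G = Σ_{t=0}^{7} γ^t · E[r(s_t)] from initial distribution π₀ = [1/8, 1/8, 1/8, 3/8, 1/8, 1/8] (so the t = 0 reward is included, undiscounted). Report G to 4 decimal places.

t=0: π = [0.1250, 0.1250, 0.1250, 0.3750, 0.1250, 0.1250], E[r] = 1.2500, γ^t·E[r] = 1.250000, running G = 1.250000
t=1: π = [0.1250, 0.1563, 0.2344, 0.1719, 0.1875, 0.1250], E[r] = 1.8906, γ^t·E[r] = 1.323438, running G = 2.573438
t=2: π = [0.1250, 0.1641, 0.2227, 0.1934, 0.1699, 0.1250], E[r] = 1.7559, γ^t·E[r] = 0.860371, running G = 3.433809
t=3: π = [0.1250, 0.1619, 0.2239, 0.1938, 0.1704, 0.1250], E[r] = 1.7700, γ^t·E[r] = 0.607117, running G = 4.040925
t=4: π = [0.1250, 0.1619, 0.2241, 0.1935, 0.1705, 0.1250], E[r] = 1.7713, γ^t·E[r] = 0.425282, running G = 4.466207
t=5: π = [0.1250, 0.1619, 0.2241, 0.1935, 0.1705, 0.1250], E[r] = 1.7710, γ^t·E[r] = 0.297653, running G = 4.763861
t=6: π = [0.1250, 0.1619, 0.2241, 0.1935, 0.1705, 0.1250], E[r] = 1.7710, γ^t·E[r] = 0.208361, running G = 4.972221
t=7: π = [0.1250, 0.1619, 0.2241, 0.1935, 0.1705, 0.1250], E[r] = 1.7710, γ^t·E[r] = 0.145853, running G = 5.118074

G = 5.1181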